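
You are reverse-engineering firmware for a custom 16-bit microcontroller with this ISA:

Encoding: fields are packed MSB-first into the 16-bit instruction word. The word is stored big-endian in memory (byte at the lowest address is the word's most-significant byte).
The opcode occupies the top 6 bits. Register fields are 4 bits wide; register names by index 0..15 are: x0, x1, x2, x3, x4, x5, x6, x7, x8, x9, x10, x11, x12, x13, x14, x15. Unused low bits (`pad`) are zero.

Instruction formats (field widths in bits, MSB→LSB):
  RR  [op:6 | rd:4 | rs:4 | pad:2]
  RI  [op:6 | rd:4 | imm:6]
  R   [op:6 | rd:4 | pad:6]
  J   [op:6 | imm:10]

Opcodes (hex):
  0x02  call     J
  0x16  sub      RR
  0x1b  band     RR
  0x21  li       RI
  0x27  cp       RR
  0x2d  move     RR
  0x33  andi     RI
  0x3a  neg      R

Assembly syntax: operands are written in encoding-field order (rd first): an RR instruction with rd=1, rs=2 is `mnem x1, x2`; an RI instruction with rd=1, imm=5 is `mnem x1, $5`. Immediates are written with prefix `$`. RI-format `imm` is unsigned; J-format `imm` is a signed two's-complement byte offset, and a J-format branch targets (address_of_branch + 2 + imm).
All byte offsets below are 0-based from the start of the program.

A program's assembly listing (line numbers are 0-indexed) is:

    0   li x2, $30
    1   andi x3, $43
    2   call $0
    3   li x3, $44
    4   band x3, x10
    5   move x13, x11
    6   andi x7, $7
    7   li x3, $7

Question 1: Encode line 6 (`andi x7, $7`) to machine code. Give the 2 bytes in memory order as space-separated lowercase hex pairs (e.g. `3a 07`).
6. andi fields op=0x33:6|rd=7:4|imm=7:6 → word cdc7h → cd c7

cd c7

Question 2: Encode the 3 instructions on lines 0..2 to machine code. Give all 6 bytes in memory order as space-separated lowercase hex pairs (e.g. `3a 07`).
line 0 (li): pack op=0x21:6|rd=2:4|imm=30:6 = 0x849e; big→ 84 9e
line 1 (andi): pack op=0x33:6|rd=3:4|imm=43:6 = 0xcceb; big→ cc eb
line 2 (call): pack op=0x2:6|imm=0:10 = 0x0800; big→ 08 00

84 9e cc eb 08 00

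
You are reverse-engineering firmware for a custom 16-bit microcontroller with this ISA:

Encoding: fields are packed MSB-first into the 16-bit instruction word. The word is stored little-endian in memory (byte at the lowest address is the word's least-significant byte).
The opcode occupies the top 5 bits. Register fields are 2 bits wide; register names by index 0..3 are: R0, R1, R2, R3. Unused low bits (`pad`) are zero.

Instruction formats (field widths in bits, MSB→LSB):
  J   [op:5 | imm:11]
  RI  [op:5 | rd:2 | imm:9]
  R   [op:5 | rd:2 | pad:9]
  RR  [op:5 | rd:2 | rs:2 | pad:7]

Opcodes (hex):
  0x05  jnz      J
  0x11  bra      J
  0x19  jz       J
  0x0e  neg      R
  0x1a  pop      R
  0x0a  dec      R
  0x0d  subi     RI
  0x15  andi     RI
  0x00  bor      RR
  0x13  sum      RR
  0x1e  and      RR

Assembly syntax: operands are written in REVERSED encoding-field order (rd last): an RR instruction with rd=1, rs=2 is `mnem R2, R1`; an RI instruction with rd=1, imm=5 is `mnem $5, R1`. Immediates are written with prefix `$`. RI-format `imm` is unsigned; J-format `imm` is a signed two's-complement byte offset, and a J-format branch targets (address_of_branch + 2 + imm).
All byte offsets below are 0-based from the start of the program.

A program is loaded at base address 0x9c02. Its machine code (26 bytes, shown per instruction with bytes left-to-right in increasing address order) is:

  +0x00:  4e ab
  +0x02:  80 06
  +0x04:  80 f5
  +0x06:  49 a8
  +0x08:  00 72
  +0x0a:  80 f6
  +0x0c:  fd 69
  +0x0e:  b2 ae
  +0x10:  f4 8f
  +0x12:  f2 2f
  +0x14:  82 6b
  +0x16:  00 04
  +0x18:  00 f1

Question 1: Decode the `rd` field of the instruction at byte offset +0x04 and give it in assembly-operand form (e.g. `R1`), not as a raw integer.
off 0x04: read 80 f5 as little → 0xf580
  opcode bits[15:11]=0x1e: and/RR
  rd@[10:9]=0x2 ⇒ R2
  rs@[8:7]=0x3 ⇒ R3

R2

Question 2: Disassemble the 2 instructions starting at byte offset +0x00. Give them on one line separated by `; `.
@+00  little-endian(4e ab) = 0xab4e
  opcode bits[15:11]=0x15: andi/RI
  rd: (w>>9)&0x3=0x1 → R1
  imm: (w>>0)&0x1ff=0x14e → $334
@+02  little-endian(80 06) = 0x0680
  opcode bits[15:11]=0x0: bor/RR
  rd: (w>>9)&0x3=0x3 → R3
  rs: (w>>7)&0x3=0x1 → R1

andi $334, R1; bor R1, R3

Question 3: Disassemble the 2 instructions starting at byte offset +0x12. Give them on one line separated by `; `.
jnz $-14; subi $386, R1

@+12  little-endian(f2 2f) = 0x2ff2
  op=0x2ff2>>11=0x5 ⇒ jnz (J)
  imm: (w>>0)&0x7ff=0x7f2 (s11→-14) → $-14
@+14  little-endian(82 6b) = 0x6b82
  op=0x6b82>>11=0xd ⇒ subi (RI)
  rd: (w>>9)&0x3=0x1 → R1
  imm: (w>>0)&0x1ff=0x182 → $386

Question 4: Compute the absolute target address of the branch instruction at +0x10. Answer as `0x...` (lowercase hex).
[10] f4 8f → 0x8ff4
  op=0x8ff4>>11=0x11 ⇒ bra (J)
  [10:0] imm=2036 (s11→-12) = $-12
  target = base 0x9c02 + off 0x10 + 2 + imm -12 = 0x9c08

0x9c08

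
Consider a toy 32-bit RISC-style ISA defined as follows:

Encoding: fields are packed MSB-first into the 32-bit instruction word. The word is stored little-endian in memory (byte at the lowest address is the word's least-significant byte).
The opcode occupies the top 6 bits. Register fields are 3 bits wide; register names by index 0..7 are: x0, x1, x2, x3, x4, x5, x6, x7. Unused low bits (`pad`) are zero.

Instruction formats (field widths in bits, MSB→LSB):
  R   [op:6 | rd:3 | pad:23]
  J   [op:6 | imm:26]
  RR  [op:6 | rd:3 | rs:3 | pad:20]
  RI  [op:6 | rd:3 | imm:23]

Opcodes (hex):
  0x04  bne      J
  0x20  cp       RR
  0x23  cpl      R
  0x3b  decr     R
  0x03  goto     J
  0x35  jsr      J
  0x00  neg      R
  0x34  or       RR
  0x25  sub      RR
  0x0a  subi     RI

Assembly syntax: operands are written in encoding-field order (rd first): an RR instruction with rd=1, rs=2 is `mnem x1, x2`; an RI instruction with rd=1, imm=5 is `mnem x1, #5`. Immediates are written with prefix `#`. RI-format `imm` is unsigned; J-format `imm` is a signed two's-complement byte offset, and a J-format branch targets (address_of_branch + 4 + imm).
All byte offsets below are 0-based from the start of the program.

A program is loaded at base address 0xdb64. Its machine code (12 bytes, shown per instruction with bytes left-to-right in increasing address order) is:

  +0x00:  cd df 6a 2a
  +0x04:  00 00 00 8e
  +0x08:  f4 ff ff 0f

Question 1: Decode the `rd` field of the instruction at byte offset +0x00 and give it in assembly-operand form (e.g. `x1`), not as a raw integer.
[00] cd df 6a 2a → 0x2a6adfcd
  opcode bits[31:26]=0xa: subi/RI
  rd: (w>>23)&0x7=0x4 → x4
  imm: (w>>0)&0x7fffff=0x6adfcd → #7004109

x4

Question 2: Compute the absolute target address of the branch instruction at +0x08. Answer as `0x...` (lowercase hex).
0xdb64

@+08  little-endian(f4 ff ff 0f) = 0x0ffffff4
  top 6b → 0x3 → goto [J]
  imm: (w>>0)&0x3ffffff=0x3fffff4 (s26→-12) → #-12
  target = base 0xdb64 + off 0x08 + 4 + imm -12 = 0xdb64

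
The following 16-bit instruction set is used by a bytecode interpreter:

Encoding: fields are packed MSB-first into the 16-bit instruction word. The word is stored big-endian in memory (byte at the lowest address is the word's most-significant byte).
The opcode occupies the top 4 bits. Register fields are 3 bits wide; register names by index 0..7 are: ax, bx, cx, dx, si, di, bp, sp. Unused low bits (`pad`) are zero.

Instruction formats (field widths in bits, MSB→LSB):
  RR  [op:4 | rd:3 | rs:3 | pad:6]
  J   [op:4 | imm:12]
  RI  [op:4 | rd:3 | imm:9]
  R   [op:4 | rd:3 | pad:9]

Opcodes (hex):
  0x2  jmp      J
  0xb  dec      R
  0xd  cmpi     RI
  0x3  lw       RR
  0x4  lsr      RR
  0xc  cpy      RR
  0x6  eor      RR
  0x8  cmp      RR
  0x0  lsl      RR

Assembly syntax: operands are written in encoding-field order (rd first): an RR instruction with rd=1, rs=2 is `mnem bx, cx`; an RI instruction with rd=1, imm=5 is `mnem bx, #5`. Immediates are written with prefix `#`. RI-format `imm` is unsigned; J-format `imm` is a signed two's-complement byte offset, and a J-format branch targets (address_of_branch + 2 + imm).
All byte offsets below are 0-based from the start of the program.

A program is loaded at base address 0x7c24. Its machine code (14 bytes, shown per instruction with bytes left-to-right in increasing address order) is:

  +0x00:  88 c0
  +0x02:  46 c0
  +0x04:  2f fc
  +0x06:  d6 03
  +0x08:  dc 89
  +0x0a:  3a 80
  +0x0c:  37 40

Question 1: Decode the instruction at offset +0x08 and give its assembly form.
cmpi bp, #137

@+08  big-endian(dc 89) = 0xdc89
  op=0xdc89>>12=0xd ⇒ cmpi (RI)
  rd@[11:9]=0x6 ⇒ bp
  imm@[8:0]=0x89 ⇒ #137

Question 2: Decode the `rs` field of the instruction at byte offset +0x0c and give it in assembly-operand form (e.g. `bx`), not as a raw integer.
+0x0c: 37 40 ⇒ word 0x3740 (big)
  op=0x3740>>12=0x3 ⇒ lw (RR)
  rd@[11:9]=0x3 ⇒ dx
  rs@[8:6]=0x5 ⇒ di

di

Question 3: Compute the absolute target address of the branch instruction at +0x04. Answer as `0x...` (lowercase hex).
+0x04: 2f fc ⇒ word 0x2ffc (big)
  top 4b → 0x2 → jmp [J]
  imm@[11:0]=0xffc (s12→-4) ⇒ #-4
  target = base 0x7c24 + off 0x04 + 2 + imm -4 = 0x7c26

0x7c26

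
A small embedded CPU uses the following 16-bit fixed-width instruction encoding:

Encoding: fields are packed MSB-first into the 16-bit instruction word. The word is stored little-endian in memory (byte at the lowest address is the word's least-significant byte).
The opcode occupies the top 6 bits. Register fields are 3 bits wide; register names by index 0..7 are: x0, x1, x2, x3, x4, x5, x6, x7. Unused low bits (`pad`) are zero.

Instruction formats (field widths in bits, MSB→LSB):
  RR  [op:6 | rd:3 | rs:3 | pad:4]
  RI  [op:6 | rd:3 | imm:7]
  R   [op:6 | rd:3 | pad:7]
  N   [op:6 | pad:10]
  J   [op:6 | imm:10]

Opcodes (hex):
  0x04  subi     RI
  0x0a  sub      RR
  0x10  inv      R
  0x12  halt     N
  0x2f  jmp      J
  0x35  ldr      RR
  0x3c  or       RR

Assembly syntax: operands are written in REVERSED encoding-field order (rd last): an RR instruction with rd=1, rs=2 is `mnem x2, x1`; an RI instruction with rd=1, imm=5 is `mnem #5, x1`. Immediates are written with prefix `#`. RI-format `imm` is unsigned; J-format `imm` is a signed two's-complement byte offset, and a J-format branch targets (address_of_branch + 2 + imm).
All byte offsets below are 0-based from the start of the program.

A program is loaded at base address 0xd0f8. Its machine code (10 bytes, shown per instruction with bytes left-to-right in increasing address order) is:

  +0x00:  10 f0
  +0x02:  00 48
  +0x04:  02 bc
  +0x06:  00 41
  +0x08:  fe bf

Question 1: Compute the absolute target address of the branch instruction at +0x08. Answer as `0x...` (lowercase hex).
0xd100

off 0x08: read fe bf as little → 0xbffe
  top 6b → 0x2f → jmp [J]
  [9:0] imm=1022 (s10→-2) = #-2
  target = base 0xd0f8 + off 0x08 + 2 + imm -2 = 0xd100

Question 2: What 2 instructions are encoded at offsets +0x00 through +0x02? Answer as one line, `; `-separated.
or x1, x0; halt

[00] 10 f0 → 0xf010
  top 6b → 0x3c → or [RR]
  [9:7] rd=0 = x0
  [6:4] rs=1 = x1
[02] 00 48 → 0x4800
  top 6b → 0x12 → halt [N]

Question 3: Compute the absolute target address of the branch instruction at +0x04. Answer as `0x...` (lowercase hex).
0xd100

[04] 02 bc → 0xbc02
  op=0xbc02>>10=0x2f ⇒ jmp (J)
  imm: (w>>0)&0x3ff=0x2 → #2
  target = base 0xd0f8 + off 0x04 + 2 + imm 2 = 0xd100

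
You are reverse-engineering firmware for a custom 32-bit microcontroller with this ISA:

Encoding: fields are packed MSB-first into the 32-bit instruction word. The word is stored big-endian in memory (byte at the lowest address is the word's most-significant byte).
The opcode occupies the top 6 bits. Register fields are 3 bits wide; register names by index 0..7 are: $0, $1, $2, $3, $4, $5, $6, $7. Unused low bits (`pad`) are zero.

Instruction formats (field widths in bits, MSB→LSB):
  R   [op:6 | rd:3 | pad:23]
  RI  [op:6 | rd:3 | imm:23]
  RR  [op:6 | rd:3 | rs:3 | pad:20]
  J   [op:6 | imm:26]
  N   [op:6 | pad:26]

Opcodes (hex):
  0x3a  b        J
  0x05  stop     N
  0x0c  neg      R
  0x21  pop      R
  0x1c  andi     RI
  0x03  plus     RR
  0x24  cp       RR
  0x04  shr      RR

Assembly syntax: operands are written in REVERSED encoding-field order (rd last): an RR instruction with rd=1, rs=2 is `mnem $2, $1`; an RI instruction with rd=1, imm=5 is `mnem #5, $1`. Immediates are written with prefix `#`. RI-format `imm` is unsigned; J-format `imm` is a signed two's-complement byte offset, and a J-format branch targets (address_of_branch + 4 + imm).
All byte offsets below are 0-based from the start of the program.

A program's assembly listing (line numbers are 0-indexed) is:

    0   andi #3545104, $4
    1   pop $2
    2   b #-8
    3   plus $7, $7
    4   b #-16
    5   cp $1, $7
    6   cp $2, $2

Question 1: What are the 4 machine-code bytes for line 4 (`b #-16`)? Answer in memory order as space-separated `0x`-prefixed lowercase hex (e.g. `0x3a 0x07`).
4. b fields op=0x3a:6|imm=-16:26 → word ebfffff0h → eb ff ff f0

0xeb 0xff 0xff 0xf0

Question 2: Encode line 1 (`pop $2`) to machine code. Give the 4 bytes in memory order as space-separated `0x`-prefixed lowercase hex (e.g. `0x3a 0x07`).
1. pop fields op=0x21:6|rd=2:3|pad=0:23 → word 85000000h → 85 00 00 00

0x85 0x00 0x00 0x00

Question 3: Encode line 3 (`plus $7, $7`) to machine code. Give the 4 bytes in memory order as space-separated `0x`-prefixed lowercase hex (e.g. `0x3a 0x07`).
0x0f 0xf0 0x00 0x00

line 3 (plus): pack op=0x3:6|rd=7:3|rs=7:3|pad=0:20 = 0x0ff00000; big→ 0f f0 00 00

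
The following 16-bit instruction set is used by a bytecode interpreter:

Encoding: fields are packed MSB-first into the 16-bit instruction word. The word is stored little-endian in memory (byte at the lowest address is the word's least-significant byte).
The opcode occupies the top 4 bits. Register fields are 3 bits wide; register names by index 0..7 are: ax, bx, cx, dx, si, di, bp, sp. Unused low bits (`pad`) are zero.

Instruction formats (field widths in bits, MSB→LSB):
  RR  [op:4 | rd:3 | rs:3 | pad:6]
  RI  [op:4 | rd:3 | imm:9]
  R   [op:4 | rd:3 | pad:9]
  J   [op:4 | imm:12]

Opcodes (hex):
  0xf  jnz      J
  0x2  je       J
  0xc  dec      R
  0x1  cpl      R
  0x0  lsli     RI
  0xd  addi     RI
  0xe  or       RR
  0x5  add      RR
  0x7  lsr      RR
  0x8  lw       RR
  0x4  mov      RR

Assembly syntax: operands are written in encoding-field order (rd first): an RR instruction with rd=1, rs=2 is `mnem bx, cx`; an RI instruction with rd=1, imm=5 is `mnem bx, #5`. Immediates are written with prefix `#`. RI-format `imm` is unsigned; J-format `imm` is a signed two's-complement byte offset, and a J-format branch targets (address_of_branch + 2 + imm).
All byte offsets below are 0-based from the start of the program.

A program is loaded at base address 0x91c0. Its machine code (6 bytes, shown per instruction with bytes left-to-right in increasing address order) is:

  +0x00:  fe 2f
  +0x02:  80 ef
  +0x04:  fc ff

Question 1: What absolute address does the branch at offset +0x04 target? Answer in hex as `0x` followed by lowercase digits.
+0x04: fc ff ⇒ word 0xfffc (little)
  opcode bits[15:12]=0xf: jnz/J
  imm@[11:0]=0xffc (s12→-4) ⇒ #-4
  target = base 0x91c0 + off 0x04 + 2 + imm -4 = 0x91c2

0x91c2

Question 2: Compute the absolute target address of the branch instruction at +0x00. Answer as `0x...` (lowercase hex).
0x91c0

+0x00: fe 2f ⇒ word 0x2ffe (little)
  opcode bits[15:12]=0x2: je/J
  imm: (w>>0)&0xfff=0xffe (s12→-2) → #-2
  target = base 0x91c0 + off 0x00 + 2 + imm -2 = 0x91c0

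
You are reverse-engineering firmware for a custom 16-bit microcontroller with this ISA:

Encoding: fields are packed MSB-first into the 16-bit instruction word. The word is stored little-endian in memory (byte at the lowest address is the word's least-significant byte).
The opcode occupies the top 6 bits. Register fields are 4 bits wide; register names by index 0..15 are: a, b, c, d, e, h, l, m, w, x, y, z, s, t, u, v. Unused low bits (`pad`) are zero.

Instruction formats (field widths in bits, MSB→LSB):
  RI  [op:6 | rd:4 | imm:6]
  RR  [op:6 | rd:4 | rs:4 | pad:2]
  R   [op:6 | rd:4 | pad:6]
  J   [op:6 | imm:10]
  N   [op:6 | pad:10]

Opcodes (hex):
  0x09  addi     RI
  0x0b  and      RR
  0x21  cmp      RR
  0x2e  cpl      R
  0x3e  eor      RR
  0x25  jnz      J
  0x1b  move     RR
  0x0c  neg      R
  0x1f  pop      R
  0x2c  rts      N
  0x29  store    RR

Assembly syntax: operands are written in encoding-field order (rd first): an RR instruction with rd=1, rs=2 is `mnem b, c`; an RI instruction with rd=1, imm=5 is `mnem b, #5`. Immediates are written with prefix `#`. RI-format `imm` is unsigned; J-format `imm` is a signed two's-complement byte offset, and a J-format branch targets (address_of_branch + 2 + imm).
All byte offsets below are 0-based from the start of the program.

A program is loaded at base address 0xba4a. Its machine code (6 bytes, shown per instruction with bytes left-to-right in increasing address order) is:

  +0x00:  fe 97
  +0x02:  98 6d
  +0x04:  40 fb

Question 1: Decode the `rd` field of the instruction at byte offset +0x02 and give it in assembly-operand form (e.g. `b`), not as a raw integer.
l

[02] 98 6d → 0x6d98
  opcode bits[15:10]=0x1b: move/RR
  rd@[9:6]=0x6 ⇒ l
  rs@[5:2]=0x6 ⇒ l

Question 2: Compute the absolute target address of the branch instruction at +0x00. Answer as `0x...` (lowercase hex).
[00] fe 97 → 0x97fe
  opcode bits[15:10]=0x25: jnz/J
  imm@[9:0]=0x3fe (s10→-2) ⇒ #-2
  target = base 0xba4a + off 0x00 + 2 + imm -2 = 0xba4a

0xba4a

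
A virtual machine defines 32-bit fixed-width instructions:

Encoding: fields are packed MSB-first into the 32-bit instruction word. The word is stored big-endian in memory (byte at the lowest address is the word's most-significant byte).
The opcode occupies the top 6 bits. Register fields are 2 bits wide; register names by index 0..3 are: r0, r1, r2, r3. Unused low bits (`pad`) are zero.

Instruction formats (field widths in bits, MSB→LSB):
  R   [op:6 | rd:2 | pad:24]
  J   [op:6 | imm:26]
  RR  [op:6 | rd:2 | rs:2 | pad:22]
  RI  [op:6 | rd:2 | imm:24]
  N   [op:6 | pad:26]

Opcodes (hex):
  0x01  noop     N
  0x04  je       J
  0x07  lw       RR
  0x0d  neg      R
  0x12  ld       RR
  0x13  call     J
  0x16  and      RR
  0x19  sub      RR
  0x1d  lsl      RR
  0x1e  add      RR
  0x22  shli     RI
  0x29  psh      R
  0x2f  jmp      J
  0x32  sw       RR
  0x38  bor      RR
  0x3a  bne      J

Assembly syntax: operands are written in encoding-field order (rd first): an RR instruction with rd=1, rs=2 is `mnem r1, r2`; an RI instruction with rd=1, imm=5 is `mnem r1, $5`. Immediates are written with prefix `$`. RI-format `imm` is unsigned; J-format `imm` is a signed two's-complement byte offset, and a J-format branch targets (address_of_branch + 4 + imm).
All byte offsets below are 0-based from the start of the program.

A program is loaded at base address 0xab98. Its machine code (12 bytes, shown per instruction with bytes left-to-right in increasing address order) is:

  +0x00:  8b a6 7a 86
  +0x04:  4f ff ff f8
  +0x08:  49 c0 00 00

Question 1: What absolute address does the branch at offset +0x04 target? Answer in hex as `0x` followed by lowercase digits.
0xab98

+0x04: 4f ff ff f8 ⇒ word 0x4ffffff8 (big)
  opcode bits[31:26]=0x13: call/J
  [25:0] imm=67108856 (s26→-8) = $-8
  target = base 0xab98 + off 0x04 + 4 + imm -8 = 0xab98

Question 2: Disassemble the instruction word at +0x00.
shli r3, $10910342

+0x00: 8b a6 7a 86 ⇒ word 0x8ba67a86 (big)
  top 6b → 0x22 → shli [RI]
  rd@[25:24]=0x3 ⇒ r3
  imm@[23:0]=0xa67a86 ⇒ $10910342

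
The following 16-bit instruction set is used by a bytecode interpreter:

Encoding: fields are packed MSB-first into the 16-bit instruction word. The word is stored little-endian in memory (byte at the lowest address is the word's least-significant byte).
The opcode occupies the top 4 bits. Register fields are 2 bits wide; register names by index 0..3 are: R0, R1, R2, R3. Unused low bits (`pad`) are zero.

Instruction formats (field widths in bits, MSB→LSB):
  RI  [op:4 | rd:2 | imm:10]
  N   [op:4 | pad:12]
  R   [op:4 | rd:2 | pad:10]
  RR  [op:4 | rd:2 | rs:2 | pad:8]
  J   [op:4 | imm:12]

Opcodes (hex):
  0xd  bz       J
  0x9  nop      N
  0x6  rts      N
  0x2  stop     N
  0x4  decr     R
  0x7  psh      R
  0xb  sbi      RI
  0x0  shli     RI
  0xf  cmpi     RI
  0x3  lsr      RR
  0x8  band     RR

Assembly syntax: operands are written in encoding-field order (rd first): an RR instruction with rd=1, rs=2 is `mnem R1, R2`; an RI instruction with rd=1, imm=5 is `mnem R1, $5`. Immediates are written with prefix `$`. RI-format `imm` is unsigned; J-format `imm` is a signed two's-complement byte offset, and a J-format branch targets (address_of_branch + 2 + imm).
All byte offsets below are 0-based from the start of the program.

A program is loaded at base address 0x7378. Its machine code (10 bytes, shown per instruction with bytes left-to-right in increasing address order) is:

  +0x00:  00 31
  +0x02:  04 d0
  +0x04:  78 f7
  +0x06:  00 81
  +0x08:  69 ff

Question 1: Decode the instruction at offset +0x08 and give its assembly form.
cmpi R3, $873

[08] 69 ff → 0xff69
  opcode bits[15:12]=0xf: cmpi/RI
  rd: (w>>10)&0x3=0x3 → R3
  imm: (w>>0)&0x3ff=0x369 → $873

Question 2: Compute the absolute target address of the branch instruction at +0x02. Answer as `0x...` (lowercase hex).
0x7380

off 0x02: read 04 d0 as little → 0xd004
  opcode bits[15:12]=0xd: bz/J
  imm@[11:0]=0x4 ⇒ $4
  target = base 0x7378 + off 0x02 + 2 + imm 4 = 0x7380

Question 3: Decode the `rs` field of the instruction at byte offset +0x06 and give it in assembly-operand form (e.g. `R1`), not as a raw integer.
@+06  little-endian(00 81) = 0x8100
  op=0x8100>>12=0x8 ⇒ band (RR)
  rd: (w>>10)&0x3=0x0 → R0
  rs: (w>>8)&0x3=0x1 → R1

R1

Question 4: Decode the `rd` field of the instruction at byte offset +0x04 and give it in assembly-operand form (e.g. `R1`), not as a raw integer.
[04] 78 f7 → 0xf778
  opcode bits[15:12]=0xf: cmpi/RI
  rd: (w>>10)&0x3=0x1 → R1
  imm: (w>>0)&0x3ff=0x378 → $888

R1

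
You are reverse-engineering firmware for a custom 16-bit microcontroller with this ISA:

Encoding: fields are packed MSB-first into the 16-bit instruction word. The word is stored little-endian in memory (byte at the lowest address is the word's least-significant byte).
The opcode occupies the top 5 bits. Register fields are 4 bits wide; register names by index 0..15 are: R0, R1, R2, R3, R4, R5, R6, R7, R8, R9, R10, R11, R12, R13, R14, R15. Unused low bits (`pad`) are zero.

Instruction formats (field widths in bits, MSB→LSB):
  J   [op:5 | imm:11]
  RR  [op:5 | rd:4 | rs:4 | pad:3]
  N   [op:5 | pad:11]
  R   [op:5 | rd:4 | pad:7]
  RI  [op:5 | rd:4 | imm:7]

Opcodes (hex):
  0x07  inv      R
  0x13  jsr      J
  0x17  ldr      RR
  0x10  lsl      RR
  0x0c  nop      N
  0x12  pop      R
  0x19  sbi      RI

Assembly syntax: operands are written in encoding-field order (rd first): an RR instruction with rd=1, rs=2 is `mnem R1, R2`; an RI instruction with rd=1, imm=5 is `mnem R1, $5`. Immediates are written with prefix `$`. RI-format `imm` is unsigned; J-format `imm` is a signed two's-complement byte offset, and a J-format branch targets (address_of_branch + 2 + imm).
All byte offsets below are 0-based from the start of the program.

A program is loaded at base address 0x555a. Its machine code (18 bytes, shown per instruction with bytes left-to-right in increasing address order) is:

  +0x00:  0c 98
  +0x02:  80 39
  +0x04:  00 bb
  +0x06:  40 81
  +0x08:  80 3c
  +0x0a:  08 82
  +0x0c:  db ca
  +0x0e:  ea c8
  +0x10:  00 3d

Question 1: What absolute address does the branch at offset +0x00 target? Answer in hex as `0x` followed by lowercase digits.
0x5568

off 0x00: read 0c 98 as little → 0x980c
  opcode bits[15:11]=0x13: jsr/J
  imm@[10:0]=0xc ⇒ $12
  target = base 0x555a + off 0x00 + 2 + imm 12 = 0x5568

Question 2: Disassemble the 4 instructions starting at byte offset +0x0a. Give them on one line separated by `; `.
lsl R4, R1; sbi R5, $91; sbi R1, $106; inv R10

[0a] 08 82 → 0x8208
  opcode bits[15:11]=0x10: lsl/RR
  rd@[10:7]=0x4 ⇒ R4
  rs@[6:3]=0x1 ⇒ R1
[0c] db ca → 0xcadb
  opcode bits[15:11]=0x19: sbi/RI
  rd@[10:7]=0x5 ⇒ R5
  imm@[6:0]=0x5b ⇒ $91
[0e] ea c8 → 0xc8ea
  opcode bits[15:11]=0x19: sbi/RI
  rd@[10:7]=0x1 ⇒ R1
  imm@[6:0]=0x6a ⇒ $106
[10] 00 3d → 0x3d00
  opcode bits[15:11]=0x7: inv/R
  rd@[10:7]=0xa ⇒ R10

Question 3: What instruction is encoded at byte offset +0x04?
off 0x04: read 00 bb as little → 0xbb00
  top 5b → 0x17 → ldr [RR]
  [10:7] rd=6 = R6
  [6:3] rs=0 = R0

ldr R6, R0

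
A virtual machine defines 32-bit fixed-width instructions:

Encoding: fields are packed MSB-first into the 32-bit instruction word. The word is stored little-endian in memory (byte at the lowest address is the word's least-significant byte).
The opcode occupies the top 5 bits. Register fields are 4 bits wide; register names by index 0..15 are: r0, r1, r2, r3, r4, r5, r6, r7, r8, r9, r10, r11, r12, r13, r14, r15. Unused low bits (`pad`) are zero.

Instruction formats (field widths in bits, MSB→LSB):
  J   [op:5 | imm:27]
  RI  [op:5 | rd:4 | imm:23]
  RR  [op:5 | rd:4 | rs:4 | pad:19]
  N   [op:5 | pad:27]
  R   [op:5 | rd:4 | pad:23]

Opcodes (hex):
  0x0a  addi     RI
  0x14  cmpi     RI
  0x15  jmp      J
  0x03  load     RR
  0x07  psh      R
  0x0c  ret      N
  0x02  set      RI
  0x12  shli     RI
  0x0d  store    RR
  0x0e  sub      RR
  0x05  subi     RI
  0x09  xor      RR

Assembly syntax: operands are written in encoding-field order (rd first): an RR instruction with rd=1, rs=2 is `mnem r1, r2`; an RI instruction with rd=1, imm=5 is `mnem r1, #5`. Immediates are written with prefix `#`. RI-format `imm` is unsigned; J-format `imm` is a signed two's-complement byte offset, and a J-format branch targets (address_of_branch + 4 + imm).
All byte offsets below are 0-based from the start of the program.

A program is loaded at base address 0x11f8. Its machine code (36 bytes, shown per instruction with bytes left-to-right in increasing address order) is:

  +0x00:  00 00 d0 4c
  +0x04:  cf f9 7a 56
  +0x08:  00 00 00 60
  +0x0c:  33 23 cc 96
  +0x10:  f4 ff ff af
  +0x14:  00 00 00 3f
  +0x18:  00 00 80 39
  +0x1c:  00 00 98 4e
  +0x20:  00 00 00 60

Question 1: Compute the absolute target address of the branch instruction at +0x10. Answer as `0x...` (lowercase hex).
[10] f4 ff ff af → 0xaffffff4
  opcode bits[31:27]=0x15: jmp/J
  imm@[26:0]=0x7fffff4 (s27→-12) ⇒ #-12
  target = base 0x11f8 + off 0x10 + 4 + imm -12 = 0x1200

0x1200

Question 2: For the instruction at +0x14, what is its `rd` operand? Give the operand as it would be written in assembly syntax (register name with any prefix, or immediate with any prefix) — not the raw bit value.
[14] 00 00 00 3f → 0x3f000000
  top 5b → 0x7 → psh [R]
  [26:23] rd=14 = r14

r14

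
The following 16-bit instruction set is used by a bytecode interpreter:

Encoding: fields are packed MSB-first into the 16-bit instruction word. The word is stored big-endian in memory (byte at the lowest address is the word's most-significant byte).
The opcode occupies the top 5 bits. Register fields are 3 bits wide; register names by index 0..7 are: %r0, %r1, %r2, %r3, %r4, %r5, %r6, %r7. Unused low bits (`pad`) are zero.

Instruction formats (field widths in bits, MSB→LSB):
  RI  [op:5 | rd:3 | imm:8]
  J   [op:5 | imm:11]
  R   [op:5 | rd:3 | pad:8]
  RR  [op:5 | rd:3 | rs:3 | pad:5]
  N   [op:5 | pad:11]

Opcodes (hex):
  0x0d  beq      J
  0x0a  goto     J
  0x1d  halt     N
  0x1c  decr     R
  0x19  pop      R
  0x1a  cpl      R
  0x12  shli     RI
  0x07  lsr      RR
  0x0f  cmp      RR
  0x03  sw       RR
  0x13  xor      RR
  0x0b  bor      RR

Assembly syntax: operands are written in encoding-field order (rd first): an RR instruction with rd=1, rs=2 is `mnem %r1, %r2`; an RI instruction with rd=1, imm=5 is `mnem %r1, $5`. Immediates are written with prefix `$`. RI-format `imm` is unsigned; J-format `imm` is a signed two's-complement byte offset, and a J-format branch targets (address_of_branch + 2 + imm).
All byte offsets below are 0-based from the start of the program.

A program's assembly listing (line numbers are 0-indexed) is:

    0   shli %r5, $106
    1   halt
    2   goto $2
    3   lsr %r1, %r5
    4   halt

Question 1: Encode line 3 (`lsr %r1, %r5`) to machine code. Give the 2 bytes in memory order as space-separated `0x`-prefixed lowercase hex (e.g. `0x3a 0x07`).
0x39 0xa0

L3: lsr op=0x7:5|rd=1:3|rs=5:3|pad=0:5 ⇒ 0x39a0 ⇒ big 39 a0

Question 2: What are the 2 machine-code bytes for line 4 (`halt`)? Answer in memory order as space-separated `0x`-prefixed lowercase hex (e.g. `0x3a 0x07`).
0xe8 0x00

4. halt fields op=0x1d:5|pad=0:11 → word e800h → e8 00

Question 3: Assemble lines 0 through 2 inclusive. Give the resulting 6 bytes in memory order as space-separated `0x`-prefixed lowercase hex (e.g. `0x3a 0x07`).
line 0 (shli): pack op=0x12:5|rd=5:3|imm=106:8 = 0x956a; big→ 95 6a
line 1 (halt): pack op=0x1d:5|pad=0:11 = 0xe800; big→ e8 00
line 2 (goto): pack op=0xa:5|imm=2:11 = 0x5002; big→ 50 02

0x95 0x6a 0xe8 0x00 0x50 0x02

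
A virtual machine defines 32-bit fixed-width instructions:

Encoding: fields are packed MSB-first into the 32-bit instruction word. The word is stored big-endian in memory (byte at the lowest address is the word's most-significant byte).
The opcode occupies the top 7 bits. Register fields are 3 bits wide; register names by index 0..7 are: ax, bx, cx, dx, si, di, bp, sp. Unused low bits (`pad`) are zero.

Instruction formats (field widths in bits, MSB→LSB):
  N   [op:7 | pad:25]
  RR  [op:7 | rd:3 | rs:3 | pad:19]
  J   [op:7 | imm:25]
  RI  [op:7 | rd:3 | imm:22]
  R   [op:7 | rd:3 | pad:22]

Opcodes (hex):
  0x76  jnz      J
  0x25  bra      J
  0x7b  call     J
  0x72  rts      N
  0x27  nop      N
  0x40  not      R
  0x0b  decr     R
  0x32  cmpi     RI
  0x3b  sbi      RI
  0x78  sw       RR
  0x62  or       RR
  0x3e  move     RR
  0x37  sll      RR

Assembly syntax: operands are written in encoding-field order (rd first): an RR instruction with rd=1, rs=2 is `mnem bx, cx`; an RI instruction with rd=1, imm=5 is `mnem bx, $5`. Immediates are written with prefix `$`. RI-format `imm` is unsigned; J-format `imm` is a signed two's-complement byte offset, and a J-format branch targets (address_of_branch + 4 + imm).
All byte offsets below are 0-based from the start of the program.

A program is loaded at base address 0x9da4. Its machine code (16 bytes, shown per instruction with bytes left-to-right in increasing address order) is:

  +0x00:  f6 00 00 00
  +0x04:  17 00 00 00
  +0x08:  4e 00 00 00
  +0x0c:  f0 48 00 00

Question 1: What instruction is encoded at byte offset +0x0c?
sw bx, bx

+0x0c: f0 48 00 00 ⇒ word 0xf0480000 (big)
  op=0xf0480000>>25=0x78 ⇒ sw (RR)
  rd@[24:22]=0x1 ⇒ bx
  rs@[21:19]=0x1 ⇒ bx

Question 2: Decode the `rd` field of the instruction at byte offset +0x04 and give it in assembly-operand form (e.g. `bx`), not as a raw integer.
off 0x04: read 17 00 00 00 as big → 0x17000000
  opcode bits[31:25]=0xb: decr/R
  rd: (w>>22)&0x7=0x4 → si

si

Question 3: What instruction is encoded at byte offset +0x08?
off 0x08: read 4e 00 00 00 as big → 0x4e000000
  opcode bits[31:25]=0x27: nop/N

nop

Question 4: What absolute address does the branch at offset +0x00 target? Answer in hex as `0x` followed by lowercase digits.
0x9da8

off 0x00: read f6 00 00 00 as big → 0xf6000000
  op=0xf6000000>>25=0x7b ⇒ call (J)
  imm: (w>>0)&0x1ffffff=0x0 → $0
  target = base 0x9da4 + off 0x00 + 4 + imm 0 = 0x9da8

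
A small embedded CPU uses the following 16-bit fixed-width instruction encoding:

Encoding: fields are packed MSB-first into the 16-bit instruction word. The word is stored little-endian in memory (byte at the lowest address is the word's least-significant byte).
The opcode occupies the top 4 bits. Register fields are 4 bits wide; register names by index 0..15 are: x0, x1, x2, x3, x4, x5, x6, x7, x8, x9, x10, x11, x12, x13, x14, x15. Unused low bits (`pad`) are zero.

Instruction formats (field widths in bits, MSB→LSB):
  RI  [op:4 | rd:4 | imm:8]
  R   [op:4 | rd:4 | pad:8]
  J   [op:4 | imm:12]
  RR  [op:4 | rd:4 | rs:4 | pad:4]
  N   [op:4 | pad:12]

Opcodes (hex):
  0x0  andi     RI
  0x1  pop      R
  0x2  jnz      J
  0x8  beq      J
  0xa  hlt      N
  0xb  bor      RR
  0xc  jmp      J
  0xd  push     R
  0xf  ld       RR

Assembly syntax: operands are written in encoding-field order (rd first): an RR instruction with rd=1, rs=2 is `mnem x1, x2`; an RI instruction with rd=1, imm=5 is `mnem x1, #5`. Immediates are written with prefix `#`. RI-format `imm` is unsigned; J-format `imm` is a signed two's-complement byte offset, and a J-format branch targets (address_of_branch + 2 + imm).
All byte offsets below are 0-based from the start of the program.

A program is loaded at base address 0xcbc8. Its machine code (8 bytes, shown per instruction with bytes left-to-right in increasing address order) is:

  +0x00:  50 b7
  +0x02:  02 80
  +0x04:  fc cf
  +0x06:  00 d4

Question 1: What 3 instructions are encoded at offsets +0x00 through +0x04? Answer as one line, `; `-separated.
bor x7, x5; beq #2; jmp #-4

+0x00: 50 b7 ⇒ word 0xb750 (little)
  op=0xb750>>12=0xb ⇒ bor (RR)
  rd@[11:8]=0x7 ⇒ x7
  rs@[7:4]=0x5 ⇒ x5
+0x02: 02 80 ⇒ word 0x8002 (little)
  op=0x8002>>12=0x8 ⇒ beq (J)
  imm@[11:0]=0x2 ⇒ #2
+0x04: fc cf ⇒ word 0xcffc (little)
  op=0xcffc>>12=0xc ⇒ jmp (J)
  imm@[11:0]=0xffc (s12→-4) ⇒ #-4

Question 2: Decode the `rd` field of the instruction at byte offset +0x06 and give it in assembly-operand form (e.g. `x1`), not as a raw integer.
+0x06: 00 d4 ⇒ word 0xd400 (little)
  opcode bits[15:12]=0xd: push/R
  rd: (w>>8)&0xf=0x4 → x4

x4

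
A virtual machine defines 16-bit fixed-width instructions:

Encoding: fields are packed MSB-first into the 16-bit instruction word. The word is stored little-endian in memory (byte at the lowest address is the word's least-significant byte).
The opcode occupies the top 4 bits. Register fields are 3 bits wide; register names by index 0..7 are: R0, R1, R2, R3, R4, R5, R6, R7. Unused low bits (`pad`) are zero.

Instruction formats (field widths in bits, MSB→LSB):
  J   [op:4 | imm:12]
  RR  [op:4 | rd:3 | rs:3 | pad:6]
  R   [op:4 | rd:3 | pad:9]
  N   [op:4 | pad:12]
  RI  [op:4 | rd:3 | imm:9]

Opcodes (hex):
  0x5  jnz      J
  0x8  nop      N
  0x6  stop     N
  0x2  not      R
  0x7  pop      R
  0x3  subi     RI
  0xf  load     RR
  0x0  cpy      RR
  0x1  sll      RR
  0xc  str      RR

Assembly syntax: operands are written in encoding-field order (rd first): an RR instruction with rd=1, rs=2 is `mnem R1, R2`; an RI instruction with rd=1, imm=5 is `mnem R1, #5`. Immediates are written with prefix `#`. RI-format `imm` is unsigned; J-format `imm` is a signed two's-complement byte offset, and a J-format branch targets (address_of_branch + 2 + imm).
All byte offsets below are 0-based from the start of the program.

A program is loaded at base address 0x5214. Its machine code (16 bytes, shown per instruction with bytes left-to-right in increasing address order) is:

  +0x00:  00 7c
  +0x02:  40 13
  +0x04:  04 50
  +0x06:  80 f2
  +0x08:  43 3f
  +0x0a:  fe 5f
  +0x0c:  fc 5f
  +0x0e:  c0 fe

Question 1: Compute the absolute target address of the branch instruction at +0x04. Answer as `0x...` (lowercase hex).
0x521e

[04] 04 50 → 0x5004
  op=0x5004>>12=0x5 ⇒ jnz (J)
  [11:0] imm=4 = #4
  target = base 0x5214 + off 0x04 + 2 + imm 4 = 0x521e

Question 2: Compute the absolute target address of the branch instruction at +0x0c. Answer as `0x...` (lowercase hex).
0x521e

[0c] fc 5f → 0x5ffc
  top 4b → 0x5 → jnz [J]
  [11:0] imm=4092 (s12→-4) = #-4
  target = base 0x5214 + off 0x0c + 2 + imm -4 = 0x521e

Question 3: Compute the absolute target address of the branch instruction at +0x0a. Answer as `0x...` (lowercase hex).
[0a] fe 5f → 0x5ffe
  top 4b → 0x5 → jnz [J]
  [11:0] imm=4094 (s12→-2) = #-2
  target = base 0x5214 + off 0x0a + 2 + imm -2 = 0x521e

0x521e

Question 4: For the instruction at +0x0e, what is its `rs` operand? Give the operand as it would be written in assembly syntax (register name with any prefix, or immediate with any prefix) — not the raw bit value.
R3

+0x0e: c0 fe ⇒ word 0xfec0 (little)
  op=0xfec0>>12=0xf ⇒ load (RR)
  [11:9] rd=7 = R7
  [8:6] rs=3 = R3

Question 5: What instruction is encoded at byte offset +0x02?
sll R1, R5

[02] 40 13 → 0x1340
  opcode bits[15:12]=0x1: sll/RR
  rd@[11:9]=0x1 ⇒ R1
  rs@[8:6]=0x5 ⇒ R5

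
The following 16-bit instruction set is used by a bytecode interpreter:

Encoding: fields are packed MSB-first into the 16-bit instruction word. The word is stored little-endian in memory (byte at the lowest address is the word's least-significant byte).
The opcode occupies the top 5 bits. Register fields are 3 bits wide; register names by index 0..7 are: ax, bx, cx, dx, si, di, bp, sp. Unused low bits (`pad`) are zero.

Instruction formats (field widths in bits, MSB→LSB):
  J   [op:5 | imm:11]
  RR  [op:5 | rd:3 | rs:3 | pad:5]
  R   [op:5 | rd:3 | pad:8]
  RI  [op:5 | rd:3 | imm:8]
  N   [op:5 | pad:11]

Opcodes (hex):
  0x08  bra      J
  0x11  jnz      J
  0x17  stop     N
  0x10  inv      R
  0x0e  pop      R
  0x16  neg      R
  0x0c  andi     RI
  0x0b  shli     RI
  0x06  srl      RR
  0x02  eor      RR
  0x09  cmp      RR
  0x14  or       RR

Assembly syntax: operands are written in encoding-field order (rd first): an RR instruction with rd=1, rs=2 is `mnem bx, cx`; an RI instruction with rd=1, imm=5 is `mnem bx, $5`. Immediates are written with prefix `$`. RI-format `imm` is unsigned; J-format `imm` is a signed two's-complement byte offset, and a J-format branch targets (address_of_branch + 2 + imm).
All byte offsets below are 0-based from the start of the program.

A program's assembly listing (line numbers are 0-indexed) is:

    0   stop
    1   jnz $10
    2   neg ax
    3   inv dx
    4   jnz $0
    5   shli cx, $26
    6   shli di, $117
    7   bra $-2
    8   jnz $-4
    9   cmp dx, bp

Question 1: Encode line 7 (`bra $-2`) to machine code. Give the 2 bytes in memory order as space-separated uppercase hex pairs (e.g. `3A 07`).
FE 47

7. bra fields op=0x8:5|imm=-2:11 → word 47feh → fe 47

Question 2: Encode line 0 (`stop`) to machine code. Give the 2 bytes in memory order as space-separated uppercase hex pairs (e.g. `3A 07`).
00 B8

L0: stop op=0x17:5|pad=0:11 ⇒ 0xb800 ⇒ little 00 b8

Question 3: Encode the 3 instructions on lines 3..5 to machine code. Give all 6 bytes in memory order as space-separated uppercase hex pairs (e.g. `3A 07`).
3. inv fields op=0x10:5|rd=3:3|pad=0:8 → word 8300h → 00 83
4. jnz fields op=0x11:5|imm=0:11 → word 8800h → 00 88
5. shli fields op=0xb:5|rd=2:3|imm=26:8 → word 5a1ah → 1a 5a

00 83 00 88 1A 5A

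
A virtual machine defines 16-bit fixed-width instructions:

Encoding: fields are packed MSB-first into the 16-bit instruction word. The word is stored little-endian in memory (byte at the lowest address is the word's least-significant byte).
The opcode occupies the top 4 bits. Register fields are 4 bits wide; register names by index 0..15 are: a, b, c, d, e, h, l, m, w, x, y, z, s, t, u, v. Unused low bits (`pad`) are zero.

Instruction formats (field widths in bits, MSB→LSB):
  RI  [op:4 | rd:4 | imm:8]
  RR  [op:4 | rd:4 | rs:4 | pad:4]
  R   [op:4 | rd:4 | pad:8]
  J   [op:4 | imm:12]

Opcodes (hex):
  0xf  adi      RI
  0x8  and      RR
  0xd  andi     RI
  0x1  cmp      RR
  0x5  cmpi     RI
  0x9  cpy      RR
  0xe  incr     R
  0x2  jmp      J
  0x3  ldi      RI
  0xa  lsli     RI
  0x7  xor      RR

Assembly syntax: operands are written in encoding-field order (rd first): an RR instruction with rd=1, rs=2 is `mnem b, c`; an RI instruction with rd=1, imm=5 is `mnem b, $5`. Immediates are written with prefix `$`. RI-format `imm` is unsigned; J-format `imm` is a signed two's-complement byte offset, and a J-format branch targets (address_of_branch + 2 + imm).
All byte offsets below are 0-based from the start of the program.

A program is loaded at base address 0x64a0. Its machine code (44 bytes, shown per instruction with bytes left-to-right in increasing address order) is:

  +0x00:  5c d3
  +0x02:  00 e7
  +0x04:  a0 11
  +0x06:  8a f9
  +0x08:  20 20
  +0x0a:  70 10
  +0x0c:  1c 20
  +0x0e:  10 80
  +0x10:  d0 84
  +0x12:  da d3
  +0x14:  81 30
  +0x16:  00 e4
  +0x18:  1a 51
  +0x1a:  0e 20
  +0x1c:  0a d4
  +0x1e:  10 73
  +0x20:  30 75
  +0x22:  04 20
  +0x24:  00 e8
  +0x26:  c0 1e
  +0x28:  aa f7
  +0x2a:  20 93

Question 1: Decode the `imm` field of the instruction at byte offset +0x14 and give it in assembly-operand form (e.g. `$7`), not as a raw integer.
@+14  little-endian(81 30) = 0x3081
  top 4b → 0x3 → ldi [RI]
  rd: (w>>8)&0xf=0x0 → a
  imm: (w>>0)&0xff=0x81 → $129

$129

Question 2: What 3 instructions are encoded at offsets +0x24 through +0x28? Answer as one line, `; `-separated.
[24] 00 e8 → 0xe800
  opcode bits[15:12]=0xe: incr/R
  rd@[11:8]=0x8 ⇒ w
[26] c0 1e → 0x1ec0
  opcode bits[15:12]=0x1: cmp/RR
  rd@[11:8]=0xe ⇒ u
  rs@[7:4]=0xc ⇒ s
[28] aa f7 → 0xf7aa
  opcode bits[15:12]=0xf: adi/RI
  rd@[11:8]=0x7 ⇒ m
  imm@[7:0]=0xaa ⇒ $170

incr w; cmp u, s; adi m, $170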